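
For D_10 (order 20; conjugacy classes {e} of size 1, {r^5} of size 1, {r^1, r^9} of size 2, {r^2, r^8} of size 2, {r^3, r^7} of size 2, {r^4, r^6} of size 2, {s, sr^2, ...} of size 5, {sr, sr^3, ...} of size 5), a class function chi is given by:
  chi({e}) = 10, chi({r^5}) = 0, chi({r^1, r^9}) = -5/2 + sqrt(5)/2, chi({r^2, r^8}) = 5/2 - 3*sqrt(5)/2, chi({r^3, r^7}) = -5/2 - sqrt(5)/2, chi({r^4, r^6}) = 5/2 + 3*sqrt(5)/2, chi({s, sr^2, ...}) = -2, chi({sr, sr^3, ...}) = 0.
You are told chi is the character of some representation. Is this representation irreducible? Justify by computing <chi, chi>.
Not irreducible (reducible): <chi, chi> = 11 > 1.

Working: <chi, chi> = (1/|G|) sum_C |C| * |chi(C)|^2 = (1/20)[1*|10|^2 + 1*|0|^2 + 2*|-5/2 + sqrt(5)/2|^2 + 2*|5/2 - 3*sqrt(5)/2|^2 + 2*|-5/2 - sqrt(5)/2|^2 + 2*|5/2 + 3*sqrt(5)/2|^2 + 5*|-2|^2 + 5*|0|^2]
  = (1/20)[(100) + (0) + (15 - 5*sqrt(5)) + (35 - 15*sqrt(5)) + (5*sqrt(5) + 15) + (15*sqrt(5) + 35) + (20) + (0)] = 220/20 = 11.
A character is irreducible iff <chi, chi> = 1, so this representation is reducible.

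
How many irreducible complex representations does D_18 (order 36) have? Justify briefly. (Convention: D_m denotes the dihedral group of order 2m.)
12

Solution. The number of irreducible complex representations of a finite group equals its number of conjugacy classes. D_18 has 12 conjugacy classes (n/2 + 3 for n even), so D_18 (order 36) has exactly 12 irreducible complex representations.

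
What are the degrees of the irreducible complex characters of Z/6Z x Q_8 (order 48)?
Dimensions: 1, 1, 1, 1, 1, 1, 1, 1, 1, 1, 1, 1, 1, 1, 1, 1, 1, 1, 1, 1, 1, 1, 1, 1, 2, 2, 2, 2, 2, 2

Derivation: There are 30 irreducibles (= number of conjugacy classes). Their dimensions d_i satisfy sum d_i^2 = |G| = 48: 1 + 1 + 1 + 1 + 1 + 1 + 1 + 1 + 1 + 1 + 1 + 1 + 1 + 1 + 1 + 1 + 1 + 1 + 1 + 1 + 1 + 1 + 1 + 1 + 4 + 4 + 4 + 4 + 4 + 4 = 48. (For the product with Z/6Z: each of the 6 1-dim characters of Z/6Z tensors with each irrep of Q_8, giving 6 copies of each Q_8-dimension.)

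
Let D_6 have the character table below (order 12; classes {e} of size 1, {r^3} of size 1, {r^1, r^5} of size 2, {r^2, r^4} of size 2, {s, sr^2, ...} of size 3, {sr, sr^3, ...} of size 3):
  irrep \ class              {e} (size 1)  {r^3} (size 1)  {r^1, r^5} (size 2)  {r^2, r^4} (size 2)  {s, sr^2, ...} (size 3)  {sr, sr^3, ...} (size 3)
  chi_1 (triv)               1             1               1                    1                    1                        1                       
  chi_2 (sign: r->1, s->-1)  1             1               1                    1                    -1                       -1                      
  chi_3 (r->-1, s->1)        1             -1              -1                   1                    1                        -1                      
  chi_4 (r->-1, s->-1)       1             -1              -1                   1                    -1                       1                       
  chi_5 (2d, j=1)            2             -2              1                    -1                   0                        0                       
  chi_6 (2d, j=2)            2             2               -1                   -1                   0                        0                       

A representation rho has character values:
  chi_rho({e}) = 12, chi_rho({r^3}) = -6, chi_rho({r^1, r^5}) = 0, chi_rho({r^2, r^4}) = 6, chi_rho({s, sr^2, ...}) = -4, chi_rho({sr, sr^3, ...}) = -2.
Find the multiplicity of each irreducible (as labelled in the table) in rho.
Multiplicities: chi_1: 0, chi_2: 3, chi_3: 2, chi_4: 3, chi_5: 2, chi_6: 0.

Proof sketch: Use <chi_rho, chi> = (1/|G|) sum_C |C| * chi_rho(C) * conj(chi(C)) with |G| = 12 for each irreducible chi in the table:
  <chi_rho, chi_1> = (1/12)[1*(12)*conj(1) + 1*(-6)*conj(1) + 2*(0)*conj(1) + 2*(6)*conj(1) + 3*(-4)*conj(1) + 3*(-2)*conj(1)]
      = (1/12)[(12) + (-6) + (0) + (12) + (-12) + (-6)] = 0/12 = 0
  <chi_rho, chi_2> = (1/12)[1*(12)*conj(1) + 1*(-6)*conj(1) + 2*(0)*conj(1) + 2*(6)*conj(1) + 3*(-4)*conj(-1) + 3*(-2)*conj(-1)]
      = (1/12)[(12) + (-6) + (0) + (12) + (12) + (6)] = 36/12 = 3
  <chi_rho, chi_3> = (1/12)[1*(12)*conj(1) + 1*(-6)*conj(-1) + 2*(0)*conj(-1) + 2*(6)*conj(1) + 3*(-4)*conj(1) + 3*(-2)*conj(-1)]
      = (1/12)[(12) + (6) + (0) + (12) + (-12) + (6)] = 24/12 = 2
  <chi_rho, chi_4> = (1/12)[1*(12)*conj(1) + 1*(-6)*conj(-1) + 2*(0)*conj(-1) + 2*(6)*conj(1) + 3*(-4)*conj(-1) + 3*(-2)*conj(1)]
      = (1/12)[(12) + (6) + (0) + (12) + (12) + (-6)] = 36/12 = 3
  <chi_rho, chi_5> = (1/12)[1*(12)*conj(2) + 1*(-6)*conj(-2) + 2*(0)*conj(1) + 2*(6)*conj(-1) + 3*(-4)*conj(0) + 3*(-2)*conj(0)]
      = (1/12)[(24) + (12) + (0) + (-12) + (0) + (0)] = 24/12 = 2
  <chi_rho, chi_6> = (1/12)[1*(12)*conj(2) + 1*(-6)*conj(2) + 2*(0)*conj(-1) + 2*(6)*conj(-1) + 3*(-4)*conj(0) + 3*(-2)*conj(0)]
      = (1/12)[(24) + (-12) + (0) + (-12) + (0) + (0)] = 0/12 = 0
Dimension check: dim(rho) = sum (mult * dim) = 0*1 + 3*1 + 2*1 + 3*1 + 2*2 + 0*2 = 12 = chi_rho(e) = 12.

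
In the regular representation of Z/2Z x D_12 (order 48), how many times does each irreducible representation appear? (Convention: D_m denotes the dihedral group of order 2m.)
Each irreducible V_i of dimension d_i appears with multiplicity d_i, i.e. rho_reg = (direct sum over all irreducibles V_i) d_i V_i. The irreducible dimensions for Z/2Z x D_12 are 1, 1, 1, 1, 1, 1, 1, 1, 2, 2, 2, 2, 2, 2, 2, 2, 2, 2: 8 irreducibles of dimension 1, each with multiplicity 1; 10 irreducibles of dimension 2, each with multiplicity 2. Total dimension 8*1*1 + 10*2*2 = 48 = |G|.

Argument: General theorem: in the regular representation of a finite group G, each irreducible appears with multiplicity equal to its dimension. Check: dim(rho_reg) = sum d_i^2 = 1 + 1 + 1 + 1 + 1 + 1 + 1 + 1 + 4 + 4 + 4 + 4 + 4 + 4 + 4 + 4 + 4 + 4 = 48 = |G|.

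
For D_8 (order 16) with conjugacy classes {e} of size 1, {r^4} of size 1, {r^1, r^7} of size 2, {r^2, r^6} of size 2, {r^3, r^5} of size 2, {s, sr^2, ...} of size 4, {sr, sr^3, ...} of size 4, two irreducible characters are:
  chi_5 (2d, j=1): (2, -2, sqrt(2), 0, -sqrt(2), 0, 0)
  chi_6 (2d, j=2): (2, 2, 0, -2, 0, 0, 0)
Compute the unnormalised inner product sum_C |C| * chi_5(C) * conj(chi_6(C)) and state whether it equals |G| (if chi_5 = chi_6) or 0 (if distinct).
Sum = 0; so <chi_5, chi_6> = 0 (distinct irreducibles are orthogonal).

Proof sketch: Compute term by term over conjugacy classes (|C| * chi_5(C) * conj(chi_6(C))):
  1*(2)*conj(2) + 1*(-2)*conj(2) + 2*(sqrt(2))*conj(0) + 2*(0)*conj(-2) + 2*(-sqrt(2))*conj(0) + 4*(0)*conj(0) + 4*(0)*conj(0)
  = (4) + (-4) + (0) + (0) + (0) + (0) + (0)
  = 0.
Dividing by |G| = 16 gives 0/16 = 0, matching the row-orthogonality relation <chi_5, chi_6> = [chi_5 = chi_6].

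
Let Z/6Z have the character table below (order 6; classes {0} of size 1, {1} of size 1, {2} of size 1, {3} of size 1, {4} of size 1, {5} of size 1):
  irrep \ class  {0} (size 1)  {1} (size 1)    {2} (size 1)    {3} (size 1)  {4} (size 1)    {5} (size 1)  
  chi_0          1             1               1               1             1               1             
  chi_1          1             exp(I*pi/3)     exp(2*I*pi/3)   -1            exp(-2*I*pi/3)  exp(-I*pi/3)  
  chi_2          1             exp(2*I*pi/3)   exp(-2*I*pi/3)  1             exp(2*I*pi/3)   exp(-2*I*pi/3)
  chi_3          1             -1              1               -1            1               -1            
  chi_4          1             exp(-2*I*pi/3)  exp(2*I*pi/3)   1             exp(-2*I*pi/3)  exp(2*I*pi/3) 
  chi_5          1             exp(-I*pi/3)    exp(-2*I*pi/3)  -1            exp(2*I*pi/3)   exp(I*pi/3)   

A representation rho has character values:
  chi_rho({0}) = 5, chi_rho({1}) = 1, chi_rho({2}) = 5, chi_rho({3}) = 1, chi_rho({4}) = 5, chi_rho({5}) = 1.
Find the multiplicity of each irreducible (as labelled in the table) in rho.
Multiplicities: chi_0: 3, chi_1: 0, chi_2: 0, chi_3: 2, chi_4: 0, chi_5: 0.

Working: Use <chi_rho, chi> = (1/|G|) sum_C |C| * chi_rho(C) * conj(chi(C)) with |G| = 6 for each irreducible chi in the table:
  <chi_rho, chi_0> = (1/6)[1*(5)*conj(1) + 1*(1)*conj(1) + 1*(5)*conj(1) + 1*(1)*conj(1) + 1*(5)*conj(1) + 1*(1)*conj(1)]
      = (1/6)[(5) + (1) + (5) + (1) + (5) + (1)] = 18/6 = 3
  <chi_rho, chi_1> = (1/6)[1*(5)*conj(1) + 1*(1)*conj(exp(I*pi/3)) + 1*(5)*conj(exp(2*I*pi/3)) + 1*(1)*conj(-1) + 1*(5)*conj(exp(-2*I*pi/3)) + 1*(1)*conj(exp(-I*pi/3))]
      = (1/6)[(5) + (exp(-I*pi/3)) + (5*exp(-2*I*pi/3)) + (-1) + (5*exp(2*I*pi/3)) + (exp(I*pi/3))] = 0/6 = 0
  <chi_rho, chi_2> = (1/6)[1*(5)*conj(1) + 1*(1)*conj(exp(2*I*pi/3)) + 1*(5)*conj(exp(-2*I*pi/3)) + 1*(1)*conj(1) + 1*(5)*conj(exp(2*I*pi/3)) + 1*(1)*conj(exp(-2*I*pi/3))]
      = (1/6)[(5) + (exp(-2*I*pi/3)) + (5*exp(2*I*pi/3)) + (1) + (5*exp(-2*I*pi/3)) + (exp(2*I*pi/3))] = 0/6 = 0
  <chi_rho, chi_3> = (1/6)[1*(5)*conj(1) + 1*(1)*conj(-1) + 1*(5)*conj(1) + 1*(1)*conj(-1) + 1*(5)*conj(1) + 1*(1)*conj(-1)]
      = (1/6)[(5) + (-1) + (5) + (-1) + (5) + (-1)] = 12/6 = 2
  <chi_rho, chi_4> = (1/6)[1*(5)*conj(1) + 1*(1)*conj(exp(-2*I*pi/3)) + 1*(5)*conj(exp(2*I*pi/3)) + 1*(1)*conj(1) + 1*(5)*conj(exp(-2*I*pi/3)) + 1*(1)*conj(exp(2*I*pi/3))]
      = (1/6)[(5) + (exp(2*I*pi/3)) + (5*exp(-2*I*pi/3)) + (1) + (5*exp(2*I*pi/3)) + (exp(-2*I*pi/3))] = 0/6 = 0
  <chi_rho, chi_5> = (1/6)[1*(5)*conj(1) + 1*(1)*conj(exp(-I*pi/3)) + 1*(5)*conj(exp(-2*I*pi/3)) + 1*(1)*conj(-1) + 1*(5)*conj(exp(2*I*pi/3)) + 1*(1)*conj(exp(I*pi/3))]
      = (1/6)[(5) + (exp(I*pi/3)) + (5*exp(2*I*pi/3)) + (-1) + (5*exp(-2*I*pi/3)) + (exp(-I*pi/3))] = 0/6 = 0
(Exp terms are combined using exp(i*s)*conj(exp(i*t)) = exp(i*(s-t)), and sums of them are collapsed using the identity that for every m > 1 the m distinct m-th roots of unity sum to 0, e.g. 1 + exp(2*I*pi/3) + exp(-2*I*pi/3) = 0.)
Dimension check: dim(rho) = sum (mult * dim) = 3*1 + 0*1 + 0*1 + 2*1 + 0*1 + 0*1 = 5 = chi_rho(e) = 5.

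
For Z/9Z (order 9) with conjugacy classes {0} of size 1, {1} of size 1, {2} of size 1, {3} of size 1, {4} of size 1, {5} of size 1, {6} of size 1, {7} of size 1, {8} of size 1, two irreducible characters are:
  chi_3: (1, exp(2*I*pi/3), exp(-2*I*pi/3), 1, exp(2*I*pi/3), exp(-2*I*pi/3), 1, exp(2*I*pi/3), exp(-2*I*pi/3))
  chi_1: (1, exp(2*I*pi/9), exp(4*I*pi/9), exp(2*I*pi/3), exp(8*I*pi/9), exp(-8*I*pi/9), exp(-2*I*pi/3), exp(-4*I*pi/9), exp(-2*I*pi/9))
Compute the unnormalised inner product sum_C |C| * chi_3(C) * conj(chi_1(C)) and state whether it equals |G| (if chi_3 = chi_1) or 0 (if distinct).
Sum = 0; so <chi_3, chi_1> = 0 (distinct irreducibles are orthogonal).

Details: Compute term by term over conjugacy classes (|C| * chi_3(C) * conj(chi_1(C))):
  1*(1)*conj(1) + 1*(exp(2*I*pi/3))*conj(exp(2*I*pi/9)) + 1*(exp(-2*I*pi/3))*conj(exp(4*I*pi/9)) + 1*(1)*conj(exp(2*I*pi/3)) + 1*(exp(2*I*pi/3))*conj(exp(8*I*pi/9)) + 1*(exp(-2*I*pi/3))*conj(exp(-8*I*pi/9)) + 1*(1)*conj(exp(-2*I*pi/3)) + 1*(exp(2*I*pi/3))*conj(exp(-4*I*pi/9)) + 1*(exp(-2*I*pi/3))*conj(exp(-2*I*pi/9))
  = (1) + (exp(4*I*pi/9)) + (exp(8*I*pi/9)) + (exp(-2*I*pi/3)) + (exp(-2*I*pi/9)) + (exp(2*I*pi/9)) + (exp(2*I*pi/3)) + (exp(-8*I*pi/9)) + (exp(-4*I*pi/9))
  = 0.
(Exp terms are combined using exp(i*s)*conj(exp(i*t)) = exp(i*(s-t)), and sums of them are collapsed using the identity that for every m > 1 the m distinct m-th roots of unity sum to 0, e.g. 1 + exp(2*I*pi/3) + exp(-2*I*pi/3) = 0.)
Dividing by |G| = 9 gives 0/9 = 0, matching the row-orthogonality relation <chi_3, chi_1> = [chi_3 = chi_1].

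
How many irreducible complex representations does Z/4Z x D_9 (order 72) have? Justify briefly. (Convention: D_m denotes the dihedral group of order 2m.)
24

Argument: The number of irreducible complex representations of a finite group equals its number of conjugacy classes. For a direct product, #classes(G x H) = #classes(G) * #classes(H). Z/4Z has 4 classes (abelian), D_9 has 6 classes, so 4 * 6 = 24, so Z/4Z x D_9 (order 72) has exactly 24 irreducible complex representations.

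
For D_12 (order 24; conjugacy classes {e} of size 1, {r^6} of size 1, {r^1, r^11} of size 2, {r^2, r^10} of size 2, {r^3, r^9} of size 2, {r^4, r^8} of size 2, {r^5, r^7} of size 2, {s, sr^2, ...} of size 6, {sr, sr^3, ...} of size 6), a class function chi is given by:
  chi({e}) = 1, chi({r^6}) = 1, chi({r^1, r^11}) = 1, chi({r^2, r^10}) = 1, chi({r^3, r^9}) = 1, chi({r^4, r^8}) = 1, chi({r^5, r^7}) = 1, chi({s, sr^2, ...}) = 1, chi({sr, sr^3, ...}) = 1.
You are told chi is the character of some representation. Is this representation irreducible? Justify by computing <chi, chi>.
Irreducible: <chi, chi> = 1.

<chi, chi> = (1/|G|) sum_C |C| * |chi(C)|^2 = (1/24)[1*|1|^2 + 1*|1|^2 + 2*|1|^2 + 2*|1|^2 + 2*|1|^2 + 2*|1|^2 + 2*|1|^2 + 6*|1|^2 + 6*|1|^2]
  = (1/24)[(1) + (1) + (2) + (2) + (2) + (2) + (2) + (6) + (6)] = 24/24 = 1.
A character is irreducible iff <chi, chi> = 1, so this representation is irreducible.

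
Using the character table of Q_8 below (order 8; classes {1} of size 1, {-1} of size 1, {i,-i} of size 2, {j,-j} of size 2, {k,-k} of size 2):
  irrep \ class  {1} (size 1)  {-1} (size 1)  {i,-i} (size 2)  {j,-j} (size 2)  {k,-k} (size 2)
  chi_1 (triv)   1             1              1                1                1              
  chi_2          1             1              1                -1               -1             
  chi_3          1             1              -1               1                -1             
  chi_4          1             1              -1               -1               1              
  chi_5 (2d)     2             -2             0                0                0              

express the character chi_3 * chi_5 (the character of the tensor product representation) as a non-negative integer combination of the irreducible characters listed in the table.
chi_3 tensor chi_5 = chi_5 (all other irreducibles have multiplicity 0).

Reasoning: The character of a tensor product is the pointwise product (chi_3 * chi_5)(C) = chi_3(C) * chi_5(C):
  {1}: (1)*(2), {-1}: (1)*(-2), {i,-i}: (-1)*(0), {j,-j}: (1)*(0), {k,-k}: (-1)*(0)
so (chi_3 * chi_5) takes values
  {1} -> 2, {-1} -> -2, {i,-i} -> 0, {j,-j} -> 0, {k,-k} -> 0.
Now take the inner product of this character with each irreducible chi from the table, <chi_3*chi_5, chi> = (1/8) sum_C |C| (chi_3*chi_5)(C) conj(chi(C)):
  <chi_3*chi_5, chi_1> = (1/8)[1*(2)*conj(1) + 1*(-2)*conj(1) + 2*(0)*conj(1) + 2*(0)*conj(1) + 2*(0)*conj(1)]
      = (1/8)[(2) + (-2) + (0) + (0) + (0)] = 0/8 = 0
  <chi_3*chi_5, chi_2> = (1/8)[1*(2)*conj(1) + 1*(-2)*conj(1) + 2*(0)*conj(1) + 2*(0)*conj(-1) + 2*(0)*conj(-1)]
      = (1/8)[(2) + (-2) + (0) + (0) + (0)] = 0/8 = 0
  <chi_3*chi_5, chi_3> = (1/8)[1*(2)*conj(1) + 1*(-2)*conj(1) + 2*(0)*conj(-1) + 2*(0)*conj(1) + 2*(0)*conj(-1)]
      = (1/8)[(2) + (-2) + (0) + (0) + (0)] = 0/8 = 0
  <chi_3*chi_5, chi_4> = (1/8)[1*(2)*conj(1) + 1*(-2)*conj(1) + 2*(0)*conj(-1) + 2*(0)*conj(-1) + 2*(0)*conj(1)]
      = (1/8)[(2) + (-2) + (0) + (0) + (0)] = 0/8 = 0
  <chi_3*chi_5, chi_5> = (1/8)[1*(2)*conj(2) + 1*(-2)*conj(-2) + 2*(0)*conj(0) + 2*(0)*conj(0) + 2*(0)*conj(0)]
      = (1/8)[(4) + (4) + (0) + (0) + (0)] = 8/8 = 1
Hence the multiplicities are chi_5: 1. Dimension check: dim(chi_3)*dim(chi_5) = 1*2 = 2 and sum (mult * dim) = 1*2 = 2.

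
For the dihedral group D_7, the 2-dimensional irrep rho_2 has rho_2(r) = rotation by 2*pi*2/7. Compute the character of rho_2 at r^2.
chi_{rho_2}(r^2) = 2*cos(2*pi*2*2/7) = -2*cos(pi/7)

Proof sketch: rho_2(r^2) is rotation by angle 2*pi*2*2/7, whose trace is 2*cos(2*pi*2*2/7) = -2*cos(pi/7).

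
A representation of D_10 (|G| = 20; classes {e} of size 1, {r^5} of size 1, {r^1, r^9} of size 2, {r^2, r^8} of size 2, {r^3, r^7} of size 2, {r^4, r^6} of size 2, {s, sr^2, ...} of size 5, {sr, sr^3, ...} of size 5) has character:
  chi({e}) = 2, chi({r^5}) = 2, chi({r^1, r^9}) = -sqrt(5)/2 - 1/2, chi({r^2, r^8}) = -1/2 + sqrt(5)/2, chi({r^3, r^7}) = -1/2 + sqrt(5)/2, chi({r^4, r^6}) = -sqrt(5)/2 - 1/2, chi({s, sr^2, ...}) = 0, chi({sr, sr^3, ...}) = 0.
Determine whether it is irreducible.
Irreducible: <chi, chi> = 1.

Solution. <chi, chi> = (1/|G|) sum_C |C| * |chi(C)|^2 = (1/20)[1*|2|^2 + 1*|2|^2 + 2*|-sqrt(5)/2 - 1/2|^2 + 2*|-1/2 + sqrt(5)/2|^2 + 2*|-1/2 + sqrt(5)/2|^2 + 2*|-sqrt(5)/2 - 1/2|^2 + 5*|0|^2 + 5*|0|^2]
  = (1/20)[(4) + (4) + (sqrt(5) + 3) + (3 - sqrt(5)) + (3 - sqrt(5)) + (sqrt(5) + 3) + (0) + (0)] = 20/20 = 1.
A character is irreducible iff <chi, chi> = 1, so this representation is irreducible.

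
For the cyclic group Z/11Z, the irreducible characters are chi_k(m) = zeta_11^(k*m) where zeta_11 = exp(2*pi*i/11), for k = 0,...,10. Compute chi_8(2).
chi_8(2) = zeta_11^16 = exp(10*I*pi/11)

Working: chi_8(2) = zeta_11^(8*2) = zeta_11^16. Since zeta_11^11 = 1, this equals zeta_11^5 = exp(2*pi*i*5/11) = exp(10*I*pi/11).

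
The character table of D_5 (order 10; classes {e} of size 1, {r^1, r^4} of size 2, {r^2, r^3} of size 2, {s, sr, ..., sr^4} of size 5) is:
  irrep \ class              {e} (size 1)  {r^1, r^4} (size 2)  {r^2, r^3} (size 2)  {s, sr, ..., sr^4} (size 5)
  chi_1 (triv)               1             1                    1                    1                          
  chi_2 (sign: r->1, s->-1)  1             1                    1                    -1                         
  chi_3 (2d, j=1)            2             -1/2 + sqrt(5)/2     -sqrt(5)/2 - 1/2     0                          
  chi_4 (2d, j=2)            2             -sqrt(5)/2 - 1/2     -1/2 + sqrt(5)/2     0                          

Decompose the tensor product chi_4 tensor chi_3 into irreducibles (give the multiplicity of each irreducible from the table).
chi_4 tensor chi_3 = chi_3 + chi_4 (all other irreducibles have multiplicity 0).

Reasoning: The character of a tensor product is the pointwise product (chi_4 * chi_3)(C) = chi_4(C) * chi_3(C):
  {e}: (2)*(2), {r^1, r^4}: (-sqrt(5)/2 - 1/2)*(-1/2 + sqrt(5)/2), {r^2, r^3}: (-1/2 + sqrt(5)/2)*(-sqrt(5)/2 - 1/2), {s, sr, ..., sr^4}: (0)*(0)
so (chi_4 * chi_3) takes values
  {e} -> 4, {r^1, r^4} -> -1, {r^2, r^3} -> -1, {s, sr, ..., sr^4} -> 0.
Now take the inner product of this character with each irreducible chi from the table, <chi_4*chi_3, chi> = (1/10) sum_C |C| (chi_4*chi_3)(C) conj(chi(C)):
  <chi_4*chi_3, chi_1> = (1/10)[1*(4)*conj(1) + 2*(-1)*conj(1) + 2*(-1)*conj(1) + 5*(0)*conj(1)]
      = (1/10)[(4) + (-2) + (-2) + (0)] = 0/10 = 0
  <chi_4*chi_3, chi_2> = (1/10)[1*(4)*conj(1) + 2*(-1)*conj(1) + 2*(-1)*conj(1) + 5*(0)*conj(-1)]
      = (1/10)[(4) + (-2) + (-2) + (0)] = 0/10 = 0
  <chi_4*chi_3, chi_3> = (1/10)[1*(4)*conj(2) + 2*(-1)*conj(-1/2 + sqrt(5)/2) + 2*(-1)*conj(-sqrt(5)/2 - 1/2) + 5*(0)*conj(0)]
      = (1/10)[(8) + (1 - sqrt(5)) + (1 + sqrt(5)) + (0)] = 10/10 = 1
  <chi_4*chi_3, chi_4> = (1/10)[1*(4)*conj(2) + 2*(-1)*conj(-sqrt(5)/2 - 1/2) + 2*(-1)*conj(-1/2 + sqrt(5)/2) + 5*(0)*conj(0)]
      = (1/10)[(8) + (1 + sqrt(5)) + (1 - sqrt(5)) + (0)] = 10/10 = 1
Hence the multiplicities are chi_3: 1, chi_4: 1. Dimension check: dim(chi_4)*dim(chi_3) = 2*2 = 4 and sum (mult * dim) = 1*2 + 1*2 = 4.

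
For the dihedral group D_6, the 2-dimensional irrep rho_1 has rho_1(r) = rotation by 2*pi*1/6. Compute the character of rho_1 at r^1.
chi_{rho_1}(r^1) = 2*cos(2*pi*1*1/6) = 1

Derivation: rho_1(r^1) is rotation by angle 2*pi*1*1/6, whose trace is 2*cos(2*pi*1*1/6) = 1.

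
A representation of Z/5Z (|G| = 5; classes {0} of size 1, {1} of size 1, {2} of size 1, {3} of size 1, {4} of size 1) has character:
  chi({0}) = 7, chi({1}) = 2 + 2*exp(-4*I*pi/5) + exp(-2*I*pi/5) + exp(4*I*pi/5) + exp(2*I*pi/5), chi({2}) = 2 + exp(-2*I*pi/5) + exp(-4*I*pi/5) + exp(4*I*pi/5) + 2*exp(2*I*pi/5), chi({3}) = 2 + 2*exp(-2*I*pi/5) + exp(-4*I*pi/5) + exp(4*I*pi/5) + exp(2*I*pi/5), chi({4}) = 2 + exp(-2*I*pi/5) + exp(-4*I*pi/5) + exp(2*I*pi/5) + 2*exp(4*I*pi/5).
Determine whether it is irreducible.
Not irreducible (reducible): <chi, chi> = 11 > 1.

Derivation: <chi, chi> = (1/|G|) sum_C |C| * |chi(C)|^2 = (1/5)[1*|7|^2 + 1*|2 + 2*exp(-4*I*pi/5) + exp(-2*I*pi/5) + exp(4*I*pi/5) + exp(2*I*pi/5)|^2 + 1*|2 + exp(-2*I*pi/5) + exp(-4*I*pi/5) + exp(4*I*pi/5) + 2*exp(2*I*pi/5)|^2 + 1*|2 + 2*exp(-2*I*pi/5) + exp(-4*I*pi/5) + exp(4*I*pi/5) + exp(2*I*pi/5)|^2 + 1*|2 + exp(-2*I*pi/5) + exp(-4*I*pi/5) + exp(2*I*pi/5) + 2*exp(4*I*pi/5)|^2]
  = (1/5)[(49) + (11 + 9*exp(-2*I*pi/5) + 10*exp(-4*I*pi/5) + 10*exp(4*I*pi/5) + 9*exp(2*I*pi/5)) + (11 + 10*exp(-2*I*pi/5) + 9*exp(-4*I*pi/5) + 9*exp(4*I*pi/5) + 10*exp(2*I*pi/5)) + (11 + 10*exp(-2*I*pi/5) + 9*exp(-4*I*pi/5) + 9*exp(4*I*pi/5) + 10*exp(2*I*pi/5)) + (11 + 9*exp(-2*I*pi/5) + 10*exp(-4*I*pi/5) + 10*exp(4*I*pi/5) + 9*exp(2*I*pi/5))] = 55/5 = 11.
(Exp terms are combined using exp(i*s)*conj(exp(i*t)) = exp(i*(s-t)), and sums of them are collapsed using the identity that for every m > 1 the m distinct m-th roots of unity sum to 0, e.g. 1 + exp(2*I*pi/3) + exp(-2*I*pi/3) = 0.)
A character is irreducible iff <chi, chi> = 1, so this representation is reducible.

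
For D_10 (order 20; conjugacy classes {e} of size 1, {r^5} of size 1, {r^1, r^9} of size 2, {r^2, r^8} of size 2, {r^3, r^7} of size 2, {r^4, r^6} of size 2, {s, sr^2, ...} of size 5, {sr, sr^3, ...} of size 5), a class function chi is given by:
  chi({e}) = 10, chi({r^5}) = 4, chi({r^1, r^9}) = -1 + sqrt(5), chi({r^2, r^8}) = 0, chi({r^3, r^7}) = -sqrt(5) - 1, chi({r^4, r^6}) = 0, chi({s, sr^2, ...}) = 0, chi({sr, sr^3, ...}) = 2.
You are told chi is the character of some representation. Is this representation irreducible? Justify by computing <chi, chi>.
Not irreducible (reducible): <chi, chi> = 8 > 1.

Justification: <chi, chi> = (1/|G|) sum_C |C| * |chi(C)|^2 = (1/20)[1*|10|^2 + 1*|4|^2 + 2*|-1 + sqrt(5)|^2 + 2*|0|^2 + 2*|-sqrt(5) - 1|^2 + 2*|0|^2 + 5*|0|^2 + 5*|2|^2]
  = (1/20)[(100) + (16) + (12 - 4*sqrt(5)) + (0) + (4*sqrt(5) + 12) + (0) + (0) + (20)] = 160/20 = 8.
A character is irreducible iff <chi, chi> = 1, so this representation is reducible.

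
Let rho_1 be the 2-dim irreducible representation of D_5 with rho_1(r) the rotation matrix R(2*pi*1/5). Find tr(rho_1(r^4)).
chi_{rho_1}(r^4) = 2*cos(2*pi*1*4/5) = -1/2 + sqrt(5)/2

Details: rho_1(r^4) is rotation by angle 2*pi*1*4/5, whose trace is 2*cos(2*pi*1*4/5) = -1/2 + sqrt(5)/2.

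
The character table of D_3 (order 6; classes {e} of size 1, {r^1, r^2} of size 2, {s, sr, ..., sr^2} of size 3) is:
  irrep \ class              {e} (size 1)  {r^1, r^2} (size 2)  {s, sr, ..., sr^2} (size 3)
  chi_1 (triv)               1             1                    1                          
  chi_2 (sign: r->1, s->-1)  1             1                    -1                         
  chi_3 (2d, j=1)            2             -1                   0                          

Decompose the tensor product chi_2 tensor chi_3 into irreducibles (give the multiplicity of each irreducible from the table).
chi_2 tensor chi_3 = chi_3 (all other irreducibles have multiplicity 0).

Why: The character of a tensor product is the pointwise product (chi_2 * chi_3)(C) = chi_2(C) * chi_3(C):
  {e}: (1)*(2), {r^1, r^2}: (1)*(-1), {s, sr, ..., sr^2}: (-1)*(0)
so (chi_2 * chi_3) takes values
  {e} -> 2, {r^1, r^2} -> -1, {s, sr, ..., sr^2} -> 0.
Now take the inner product of this character with each irreducible chi from the table, <chi_2*chi_3, chi> = (1/6) sum_C |C| (chi_2*chi_3)(C) conj(chi(C)):
  <chi_2*chi_3, chi_1> = (1/6)[1*(2)*conj(1) + 2*(-1)*conj(1) + 3*(0)*conj(1)]
      = (1/6)[(2) + (-2) + (0)] = 0/6 = 0
  <chi_2*chi_3, chi_2> = (1/6)[1*(2)*conj(1) + 2*(-1)*conj(1) + 3*(0)*conj(-1)]
      = (1/6)[(2) + (-2) + (0)] = 0/6 = 0
  <chi_2*chi_3, chi_3> = (1/6)[1*(2)*conj(2) + 2*(-1)*conj(-1) + 3*(0)*conj(0)]
      = (1/6)[(4) + (2) + (0)] = 6/6 = 1
Hence the multiplicities are chi_3: 1. Dimension check: dim(chi_2)*dim(chi_3) = 1*2 = 2 and sum (mult * dim) = 1*2 = 2.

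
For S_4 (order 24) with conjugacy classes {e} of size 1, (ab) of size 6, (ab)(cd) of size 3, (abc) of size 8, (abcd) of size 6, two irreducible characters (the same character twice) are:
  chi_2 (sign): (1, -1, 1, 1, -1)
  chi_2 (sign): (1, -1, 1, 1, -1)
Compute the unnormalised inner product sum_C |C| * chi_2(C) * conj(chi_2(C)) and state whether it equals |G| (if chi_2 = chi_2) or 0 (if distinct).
Sum = 24 = |G| = 24; so <chi_2, chi_2> = 1 (norm-1 confirms irreducibility).

Reasoning: Compute term by term over conjugacy classes (|C| * chi_2(C) * conj(chi_2(C))):
  1*(1)*conj(1) + 6*(-1)*conj(-1) + 3*(1)*conj(1) + 8*(1)*conj(1) + 6*(-1)*conj(-1)
  = (1) + (6) + (3) + (8) + (6)
  = 24.
Dividing by |G| = 24 gives 24/24 = 1, matching the row-orthogonality relation <chi_2, chi_2> = [chi_2 = chi_2].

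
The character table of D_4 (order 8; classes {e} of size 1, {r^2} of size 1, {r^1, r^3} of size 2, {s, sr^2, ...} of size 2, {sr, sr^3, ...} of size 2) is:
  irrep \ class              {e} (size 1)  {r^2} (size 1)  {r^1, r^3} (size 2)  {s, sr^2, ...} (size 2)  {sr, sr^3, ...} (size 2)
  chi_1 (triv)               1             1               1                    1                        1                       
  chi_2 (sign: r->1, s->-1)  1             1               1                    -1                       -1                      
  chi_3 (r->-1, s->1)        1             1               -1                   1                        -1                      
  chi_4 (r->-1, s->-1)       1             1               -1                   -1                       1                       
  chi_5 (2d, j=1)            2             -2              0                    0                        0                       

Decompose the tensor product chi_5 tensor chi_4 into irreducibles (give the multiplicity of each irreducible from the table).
chi_5 tensor chi_4 = chi_5 (all other irreducibles have multiplicity 0).

Working: The character of a tensor product is the pointwise product (chi_5 * chi_4)(C) = chi_5(C) * chi_4(C):
  {e}: (2)*(1), {r^2}: (-2)*(1), {r^1, r^3}: (0)*(-1), {s, sr^2, ...}: (0)*(-1), {sr, sr^3, ...}: (0)*(1)
so (chi_5 * chi_4) takes values
  {e} -> 2, {r^2} -> -2, {r^1, r^3} -> 0, {s, sr^2, ...} -> 0, {sr, sr^3, ...} -> 0.
Now take the inner product of this character with each irreducible chi from the table, <chi_5*chi_4, chi> = (1/8) sum_C |C| (chi_5*chi_4)(C) conj(chi(C)):
  <chi_5*chi_4, chi_1> = (1/8)[1*(2)*conj(1) + 1*(-2)*conj(1) + 2*(0)*conj(1) + 2*(0)*conj(1) + 2*(0)*conj(1)]
      = (1/8)[(2) + (-2) + (0) + (0) + (0)] = 0/8 = 0
  <chi_5*chi_4, chi_2> = (1/8)[1*(2)*conj(1) + 1*(-2)*conj(1) + 2*(0)*conj(1) + 2*(0)*conj(-1) + 2*(0)*conj(-1)]
      = (1/8)[(2) + (-2) + (0) + (0) + (0)] = 0/8 = 0
  <chi_5*chi_4, chi_3> = (1/8)[1*(2)*conj(1) + 1*(-2)*conj(1) + 2*(0)*conj(-1) + 2*(0)*conj(1) + 2*(0)*conj(-1)]
      = (1/8)[(2) + (-2) + (0) + (0) + (0)] = 0/8 = 0
  <chi_5*chi_4, chi_4> = (1/8)[1*(2)*conj(1) + 1*(-2)*conj(1) + 2*(0)*conj(-1) + 2*(0)*conj(-1) + 2*(0)*conj(1)]
      = (1/8)[(2) + (-2) + (0) + (0) + (0)] = 0/8 = 0
  <chi_5*chi_4, chi_5> = (1/8)[1*(2)*conj(2) + 1*(-2)*conj(-2) + 2*(0)*conj(0) + 2*(0)*conj(0) + 2*(0)*conj(0)]
      = (1/8)[(4) + (4) + (0) + (0) + (0)] = 8/8 = 1
Hence the multiplicities are chi_5: 1. Dimension check: dim(chi_5)*dim(chi_4) = 2*1 = 2 and sum (mult * dim) = 1*2 = 2.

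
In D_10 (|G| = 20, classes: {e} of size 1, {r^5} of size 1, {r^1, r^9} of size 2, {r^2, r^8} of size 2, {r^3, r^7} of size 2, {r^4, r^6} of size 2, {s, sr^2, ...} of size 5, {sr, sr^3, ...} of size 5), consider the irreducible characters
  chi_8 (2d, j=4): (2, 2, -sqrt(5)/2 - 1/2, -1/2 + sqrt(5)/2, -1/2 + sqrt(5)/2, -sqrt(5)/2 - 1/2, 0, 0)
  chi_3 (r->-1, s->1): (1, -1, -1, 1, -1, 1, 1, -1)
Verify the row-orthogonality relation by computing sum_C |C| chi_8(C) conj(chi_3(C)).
Sum = 0; so <chi_8, chi_3> = 0 (distinct irreducibles are orthogonal).

Why: Compute term by term over conjugacy classes (|C| * chi_8(C) * conj(chi_3(C))):
  1*(2)*conj(1) + 1*(2)*conj(-1) + 2*(-sqrt(5)/2 - 1/2)*conj(-1) + 2*(-1/2 + sqrt(5)/2)*conj(1) + 2*(-1/2 + sqrt(5)/2)*conj(-1) + 2*(-sqrt(5)/2 - 1/2)*conj(1) + 5*(0)*conj(1) + 5*(0)*conj(-1)
  = (2) + (-2) + (1 + sqrt(5)) + (-1 + sqrt(5)) + (1 - sqrt(5)) + (-sqrt(5) - 1) + (0) + (0)
  = 0.
Dividing by |G| = 20 gives 0/20 = 0, matching the row-orthogonality relation <chi_8, chi_3> = [chi_8 = chi_3].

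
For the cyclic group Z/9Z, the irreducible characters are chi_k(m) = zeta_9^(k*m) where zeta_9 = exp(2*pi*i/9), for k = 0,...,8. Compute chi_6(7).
chi_6(7) = zeta_9^42 = exp(-2*I*pi/3)

Working: chi_6(7) = zeta_9^(6*7) = zeta_9^42. Since zeta_9^9 = 1, this equals zeta_9^6 = exp(2*pi*i*6/9) = exp(-2*I*pi/3).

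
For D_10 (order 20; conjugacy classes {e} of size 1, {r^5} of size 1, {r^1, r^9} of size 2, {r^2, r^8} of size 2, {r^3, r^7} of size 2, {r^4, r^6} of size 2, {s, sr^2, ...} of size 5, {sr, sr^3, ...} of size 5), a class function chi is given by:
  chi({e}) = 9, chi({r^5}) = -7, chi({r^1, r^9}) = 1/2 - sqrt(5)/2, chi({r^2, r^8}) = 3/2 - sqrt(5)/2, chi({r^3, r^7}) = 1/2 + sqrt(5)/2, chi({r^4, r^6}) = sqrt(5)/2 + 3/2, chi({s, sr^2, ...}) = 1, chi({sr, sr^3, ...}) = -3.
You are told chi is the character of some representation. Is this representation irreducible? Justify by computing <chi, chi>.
Not irreducible (reducible): <chi, chi> = 10 > 1.

Reasoning: <chi, chi> = (1/|G|) sum_C |C| * |chi(C)|^2 = (1/20)[1*|9|^2 + 1*|-7|^2 + 2*|1/2 - sqrt(5)/2|^2 + 2*|3/2 - sqrt(5)/2|^2 + 2*|1/2 + sqrt(5)/2|^2 + 2*|sqrt(5)/2 + 3/2|^2 + 5*|1|^2 + 5*|-3|^2]
  = (1/20)[(81) + (49) + (3 - sqrt(5)) + (7 - 3*sqrt(5)) + (sqrt(5) + 3) + (3*sqrt(5) + 7) + (5) + (45)] = 200/20 = 10.
A character is irreducible iff <chi, chi> = 1, so this representation is reducible.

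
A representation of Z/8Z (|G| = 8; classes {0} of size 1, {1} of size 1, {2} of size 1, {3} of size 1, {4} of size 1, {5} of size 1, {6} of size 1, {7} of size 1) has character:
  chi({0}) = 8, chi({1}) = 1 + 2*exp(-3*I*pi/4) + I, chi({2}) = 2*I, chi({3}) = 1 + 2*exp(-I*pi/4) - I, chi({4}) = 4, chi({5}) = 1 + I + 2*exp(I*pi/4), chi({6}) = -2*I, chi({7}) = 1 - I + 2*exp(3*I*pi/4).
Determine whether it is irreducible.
Not irreducible (reducible): <chi, chi> = 14 > 1.

Reasoning: <chi, chi> = (1/|G|) sum_C |C| * |chi(C)|^2 = (1/8)[1*|8|^2 + 1*|1 + 2*exp(-3*I*pi/4) + I|^2 + 1*|2*I|^2 + 1*|1 + 2*exp(-I*pi/4) - I|^2 + 1*|4|^2 + 1*|1 + I + 2*exp(I*pi/4)|^2 + 1*|-2*I|^2 + 1*|1 - I + 2*exp(3*I*pi/4)|^2]
  = (1/8)[(64) + (6 + 4*exp(-3*I*pi/4) - 2*exp(-I*pi/4) + 2*exp(3*I*pi/4)) + (4) + (6 - 2*exp(3*I*pi/4) + 2*exp(-I*pi/4) + 4*exp(I*pi/4)) + (16) + (6 - 2*exp(3*I*pi/4) + 2*exp(-I*pi/4) + 4*exp(I*pi/4)) + (4) + (6 + 4*exp(-3*I*pi/4) - 2*exp(-I*pi/4) + 2*exp(3*I*pi/4))] = 112/8 = 14.
(Exp terms are combined using exp(i*s)*conj(exp(i*t)) = exp(i*(s-t)), and sums of them are collapsed using the identity that for every m > 1 the m distinct m-th roots of unity sum to 0, e.g. 1 + exp(2*I*pi/3) + exp(-2*I*pi/3) = 0.)
A character is irreducible iff <chi, chi> = 1, so this representation is reducible.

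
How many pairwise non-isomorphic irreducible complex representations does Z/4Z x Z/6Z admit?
24

Details: The number of irreducible complex representations of a finite group equals its number of conjugacy classes. Z/4Z x Z/6Z is abelian of order 24, so every element is its own conjugacy class: 24 classes, so Z/4Z x Z/6Z (order 24) has exactly 24 irreducible complex representations.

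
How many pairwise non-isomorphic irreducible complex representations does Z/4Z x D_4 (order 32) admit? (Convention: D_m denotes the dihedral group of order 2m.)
20

Explanation: The number of irreducible complex representations of a finite group equals its number of conjugacy classes. For a direct product, #classes(G x H) = #classes(G) * #classes(H). Z/4Z has 4 classes (abelian), D_4 has 5 classes, so 4 * 5 = 20, so Z/4Z x D_4 (order 32) has exactly 20 irreducible complex representations.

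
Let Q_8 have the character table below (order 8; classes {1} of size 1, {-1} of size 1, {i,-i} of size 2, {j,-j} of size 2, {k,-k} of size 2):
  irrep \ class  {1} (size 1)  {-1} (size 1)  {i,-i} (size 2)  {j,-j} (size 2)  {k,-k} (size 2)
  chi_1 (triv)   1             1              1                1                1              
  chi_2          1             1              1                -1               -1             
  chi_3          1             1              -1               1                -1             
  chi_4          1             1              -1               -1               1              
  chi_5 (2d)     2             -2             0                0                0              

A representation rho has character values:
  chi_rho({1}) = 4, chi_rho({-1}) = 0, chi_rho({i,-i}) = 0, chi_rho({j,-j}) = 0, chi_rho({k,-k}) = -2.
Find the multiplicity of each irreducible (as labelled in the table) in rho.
Multiplicities: chi_1: 0, chi_2: 1, chi_3: 1, chi_4: 0, chi_5: 1.

Proof sketch: Use <chi_rho, chi> = (1/|G|) sum_C |C| * chi_rho(C) * conj(chi(C)) with |G| = 8 for each irreducible chi in the table:
  <chi_rho, chi_1> = (1/8)[1*(4)*conj(1) + 1*(0)*conj(1) + 2*(0)*conj(1) + 2*(0)*conj(1) + 2*(-2)*conj(1)]
      = (1/8)[(4) + (0) + (0) + (0) + (-4)] = 0/8 = 0
  <chi_rho, chi_2> = (1/8)[1*(4)*conj(1) + 1*(0)*conj(1) + 2*(0)*conj(1) + 2*(0)*conj(-1) + 2*(-2)*conj(-1)]
      = (1/8)[(4) + (0) + (0) + (0) + (4)] = 8/8 = 1
  <chi_rho, chi_3> = (1/8)[1*(4)*conj(1) + 1*(0)*conj(1) + 2*(0)*conj(-1) + 2*(0)*conj(1) + 2*(-2)*conj(-1)]
      = (1/8)[(4) + (0) + (0) + (0) + (4)] = 8/8 = 1
  <chi_rho, chi_4> = (1/8)[1*(4)*conj(1) + 1*(0)*conj(1) + 2*(0)*conj(-1) + 2*(0)*conj(-1) + 2*(-2)*conj(1)]
      = (1/8)[(4) + (0) + (0) + (0) + (-4)] = 0/8 = 0
  <chi_rho, chi_5> = (1/8)[1*(4)*conj(2) + 1*(0)*conj(-2) + 2*(0)*conj(0) + 2*(0)*conj(0) + 2*(-2)*conj(0)]
      = (1/8)[(8) + (0) + (0) + (0) + (0)] = 8/8 = 1
Dimension check: dim(rho) = sum (mult * dim) = 0*1 + 1*1 + 1*1 + 0*1 + 1*2 = 4 = chi_rho(e) = 4.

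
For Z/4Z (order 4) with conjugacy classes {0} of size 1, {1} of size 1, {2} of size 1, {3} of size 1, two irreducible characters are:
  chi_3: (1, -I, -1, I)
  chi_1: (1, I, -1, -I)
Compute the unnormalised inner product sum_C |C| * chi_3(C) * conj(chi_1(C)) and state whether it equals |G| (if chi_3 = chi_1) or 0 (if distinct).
Sum = 0; so <chi_3, chi_1> = 0 (distinct irreducibles are orthogonal).

Details: Compute term by term over conjugacy classes (|C| * chi_3(C) * conj(chi_1(C))):
  1*(1)*conj(1) + 1*(-I)*conj(I) + 1*(-1)*conj(-1) + 1*(I)*conj(-I)
  = (1) + (-1) + (1) + (-1)
  = 0.
(Exp terms are combined using exp(i*s)*conj(exp(i*t)) = exp(i*(s-t)), and sums of them are collapsed using the identity that for every m > 1 the m distinct m-th roots of unity sum to 0, e.g. 1 + exp(2*I*pi/3) + exp(-2*I*pi/3) = 0.)
Dividing by |G| = 4 gives 0/4 = 0, matching the row-orthogonality relation <chi_3, chi_1> = [chi_3 = chi_1].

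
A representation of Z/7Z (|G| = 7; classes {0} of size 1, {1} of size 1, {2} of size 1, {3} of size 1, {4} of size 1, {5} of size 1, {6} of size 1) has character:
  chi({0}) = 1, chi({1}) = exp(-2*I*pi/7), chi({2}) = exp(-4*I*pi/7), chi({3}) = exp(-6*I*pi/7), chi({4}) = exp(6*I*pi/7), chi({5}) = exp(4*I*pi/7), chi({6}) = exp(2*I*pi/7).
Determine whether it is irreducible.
Irreducible: <chi, chi> = 1.

Derivation: <chi, chi> = (1/|G|) sum_C |C| * |chi(C)|^2 = (1/7)[1*|1|^2 + 1*|exp(-2*I*pi/7)|^2 + 1*|exp(-4*I*pi/7)|^2 + 1*|exp(-6*I*pi/7)|^2 + 1*|exp(6*I*pi/7)|^2 + 1*|exp(4*I*pi/7)|^2 + 1*|exp(2*I*pi/7)|^2]
  = (1/7)[(1) + (1) + (1) + (1) + (1) + (1) + (1)] = 7/7 = 1.
(Exp terms are combined using exp(i*s)*conj(exp(i*t)) = exp(i*(s-t)), and sums of them are collapsed using the identity that for every m > 1 the m distinct m-th roots of unity sum to 0, e.g. 1 + exp(2*I*pi/3) + exp(-2*I*pi/3) = 0.)
A character is irreducible iff <chi, chi> = 1, so this representation is irreducible.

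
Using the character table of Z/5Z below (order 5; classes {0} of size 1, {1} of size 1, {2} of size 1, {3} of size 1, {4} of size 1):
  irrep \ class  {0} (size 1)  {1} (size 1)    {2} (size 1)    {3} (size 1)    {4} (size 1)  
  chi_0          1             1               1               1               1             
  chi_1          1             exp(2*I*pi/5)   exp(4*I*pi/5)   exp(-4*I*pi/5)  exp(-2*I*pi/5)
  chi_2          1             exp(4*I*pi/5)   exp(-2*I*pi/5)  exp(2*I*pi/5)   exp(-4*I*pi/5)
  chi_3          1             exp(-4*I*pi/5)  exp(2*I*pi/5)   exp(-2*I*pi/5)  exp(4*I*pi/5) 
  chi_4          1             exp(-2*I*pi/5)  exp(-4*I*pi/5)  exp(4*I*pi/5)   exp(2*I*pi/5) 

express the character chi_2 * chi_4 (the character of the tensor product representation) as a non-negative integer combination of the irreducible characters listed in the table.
chi_2 tensor chi_4 = chi_1 (all other irreducibles have multiplicity 0).

Why: The character of a tensor product is the pointwise product (chi_2 * chi_4)(C) = chi_2(C) * chi_4(C):
  {0}: (1)*(1), {1}: (exp(4*I*pi/5))*(exp(-2*I*pi/5)), {2}: (exp(-2*I*pi/5))*(exp(-4*I*pi/5)), {3}: (exp(2*I*pi/5))*(exp(4*I*pi/5)), {4}: (exp(-4*I*pi/5))*(exp(2*I*pi/5))
so (chi_2 * chi_4) takes values
  {0} -> 1, {1} -> exp(2*I*pi/5), {2} -> exp(4*I*pi/5), {3} -> exp(-4*I*pi/5), {4} -> exp(-2*I*pi/5).
Now take the inner product of this character with each irreducible chi from the table, <chi_2*chi_4, chi> = (1/5) sum_C |C| (chi_2*chi_4)(C) conj(chi(C)):
  <chi_2*chi_4, chi_0> = (1/5)[1*(1)*conj(1) + 1*(exp(2*I*pi/5))*conj(1) + 1*(exp(4*I*pi/5))*conj(1) + 1*(exp(-4*I*pi/5))*conj(1) + 1*(exp(-2*I*pi/5))*conj(1)]
      = (1/5)[(1) + (exp(2*I*pi/5)) + (exp(4*I*pi/5)) + (exp(-4*I*pi/5)) + (exp(-2*I*pi/5))] = 0/5 = 0
  <chi_2*chi_4, chi_1> = (1/5)[1*(1)*conj(1) + 1*(exp(2*I*pi/5))*conj(exp(2*I*pi/5)) + 1*(exp(4*I*pi/5))*conj(exp(4*I*pi/5)) + 1*(exp(-4*I*pi/5))*conj(exp(-4*I*pi/5)) + 1*(exp(-2*I*pi/5))*conj(exp(-2*I*pi/5))]
      = (1/5)[(1) + (1) + (1) + (1) + (1)] = 5/5 = 1
  <chi_2*chi_4, chi_2> = (1/5)[1*(1)*conj(1) + 1*(exp(2*I*pi/5))*conj(exp(4*I*pi/5)) + 1*(exp(4*I*pi/5))*conj(exp(-2*I*pi/5)) + 1*(exp(-4*I*pi/5))*conj(exp(2*I*pi/5)) + 1*(exp(-2*I*pi/5))*conj(exp(-4*I*pi/5))]
      = (1/5)[(1) + (exp(-2*I*pi/5)) + (exp(-4*I*pi/5)) + (exp(4*I*pi/5)) + (exp(2*I*pi/5))] = 0/5 = 0
  <chi_2*chi_4, chi_3> = (1/5)[1*(1)*conj(1) + 1*(exp(2*I*pi/5))*conj(exp(-4*I*pi/5)) + 1*(exp(4*I*pi/5))*conj(exp(2*I*pi/5)) + 1*(exp(-4*I*pi/5))*conj(exp(-2*I*pi/5)) + 1*(exp(-2*I*pi/5))*conj(exp(4*I*pi/5))]
      = (1/5)[(1) + (exp(-4*I*pi/5)) + (exp(2*I*pi/5)) + (exp(-2*I*pi/5)) + (exp(4*I*pi/5))] = 0/5 = 0
  <chi_2*chi_4, chi_4> = (1/5)[1*(1)*conj(1) + 1*(exp(2*I*pi/5))*conj(exp(-2*I*pi/5)) + 1*(exp(4*I*pi/5))*conj(exp(-4*I*pi/5)) + 1*(exp(-4*I*pi/5))*conj(exp(4*I*pi/5)) + 1*(exp(-2*I*pi/5))*conj(exp(2*I*pi/5))]
      = (1/5)[(1) + (exp(4*I*pi/5)) + (exp(-2*I*pi/5)) + (exp(2*I*pi/5)) + (exp(-4*I*pi/5))] = 0/5 = 0
(Exp terms are combined using exp(i*s)*conj(exp(i*t)) = exp(i*(s-t)), and sums of them are collapsed using the identity that for every m > 1 the m distinct m-th roots of unity sum to 0, e.g. 1 + exp(2*I*pi/3) + exp(-2*I*pi/3) = 0.)
Hence the multiplicities are chi_1: 1. Dimension check: dim(chi_2)*dim(chi_4) = 1*1 = 1 and sum (mult * dim) = 1*1 = 1.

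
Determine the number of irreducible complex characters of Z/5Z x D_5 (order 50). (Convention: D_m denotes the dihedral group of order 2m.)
20

Argument: The number of irreducible complex representations of a finite group equals its number of conjugacy classes. For a direct product, #classes(G x H) = #classes(G) * #classes(H). Z/5Z has 5 classes (abelian), D_5 has 4 classes, so 5 * 4 = 20, so Z/5Z x D_5 (order 50) has exactly 20 irreducible complex representations.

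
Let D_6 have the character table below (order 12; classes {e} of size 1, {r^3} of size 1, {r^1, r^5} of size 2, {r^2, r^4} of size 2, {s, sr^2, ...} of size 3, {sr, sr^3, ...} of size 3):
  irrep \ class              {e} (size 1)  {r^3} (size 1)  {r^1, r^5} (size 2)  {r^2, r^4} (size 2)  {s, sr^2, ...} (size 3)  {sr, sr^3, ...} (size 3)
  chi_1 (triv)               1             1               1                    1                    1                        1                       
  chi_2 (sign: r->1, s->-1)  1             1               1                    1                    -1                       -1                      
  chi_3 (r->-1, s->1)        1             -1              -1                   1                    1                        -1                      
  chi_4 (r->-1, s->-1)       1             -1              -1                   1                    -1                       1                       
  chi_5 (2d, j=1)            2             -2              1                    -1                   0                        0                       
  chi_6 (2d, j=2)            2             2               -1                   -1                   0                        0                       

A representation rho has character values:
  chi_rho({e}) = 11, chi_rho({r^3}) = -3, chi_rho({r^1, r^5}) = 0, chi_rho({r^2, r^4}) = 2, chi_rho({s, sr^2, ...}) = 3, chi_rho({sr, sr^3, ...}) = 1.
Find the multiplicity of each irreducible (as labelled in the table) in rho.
Multiplicities: chi_1: 2, chi_2: 0, chi_3: 2, chi_4: 1, chi_5: 2, chi_6: 1.

Reasoning: Use <chi_rho, chi> = (1/|G|) sum_C |C| * chi_rho(C) * conj(chi(C)) with |G| = 12 for each irreducible chi in the table:
  <chi_rho, chi_1> = (1/12)[1*(11)*conj(1) + 1*(-3)*conj(1) + 2*(0)*conj(1) + 2*(2)*conj(1) + 3*(3)*conj(1) + 3*(1)*conj(1)]
      = (1/12)[(11) + (-3) + (0) + (4) + (9) + (3)] = 24/12 = 2
  <chi_rho, chi_2> = (1/12)[1*(11)*conj(1) + 1*(-3)*conj(1) + 2*(0)*conj(1) + 2*(2)*conj(1) + 3*(3)*conj(-1) + 3*(1)*conj(-1)]
      = (1/12)[(11) + (-3) + (0) + (4) + (-9) + (-3)] = 0/12 = 0
  <chi_rho, chi_3> = (1/12)[1*(11)*conj(1) + 1*(-3)*conj(-1) + 2*(0)*conj(-1) + 2*(2)*conj(1) + 3*(3)*conj(1) + 3*(1)*conj(-1)]
      = (1/12)[(11) + (3) + (0) + (4) + (9) + (-3)] = 24/12 = 2
  <chi_rho, chi_4> = (1/12)[1*(11)*conj(1) + 1*(-3)*conj(-1) + 2*(0)*conj(-1) + 2*(2)*conj(1) + 3*(3)*conj(-1) + 3*(1)*conj(1)]
      = (1/12)[(11) + (3) + (0) + (4) + (-9) + (3)] = 12/12 = 1
  <chi_rho, chi_5> = (1/12)[1*(11)*conj(2) + 1*(-3)*conj(-2) + 2*(0)*conj(1) + 2*(2)*conj(-1) + 3*(3)*conj(0) + 3*(1)*conj(0)]
      = (1/12)[(22) + (6) + (0) + (-4) + (0) + (0)] = 24/12 = 2
  <chi_rho, chi_6> = (1/12)[1*(11)*conj(2) + 1*(-3)*conj(2) + 2*(0)*conj(-1) + 2*(2)*conj(-1) + 3*(3)*conj(0) + 3*(1)*conj(0)]
      = (1/12)[(22) + (-6) + (0) + (-4) + (0) + (0)] = 12/12 = 1
Dimension check: dim(rho) = sum (mult * dim) = 2*1 + 0*1 + 2*1 + 1*1 + 2*2 + 1*2 = 11 = chi_rho(e) = 11.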